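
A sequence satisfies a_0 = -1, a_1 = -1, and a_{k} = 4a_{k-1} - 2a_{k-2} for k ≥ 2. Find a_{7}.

-792

The ordinary generating function has denominator 1 - 4q + 2q^2.
Iterating the recurrence: a_0,…,a_{7} = -1, -1, -2, -6, -20, -68, -232, -792.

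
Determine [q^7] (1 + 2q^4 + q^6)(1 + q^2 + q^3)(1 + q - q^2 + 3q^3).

(1 + 2q^4 + q^6) has coefficients 1,0,0,0,2,0,1 for degrees 0…6.
(1 + q^2 + q^3) has coefficients 1,0,1,1,0,0,0,0 for degrees 0…7.
Finally multiplying by (1 + q - q^2 + 3q^3), the product of all factors after the first has coefficients 1,1,0,5,0,2,3,0 for degrees 0…7.
[q^7] = 1·0 + 2·5 + 1·1 = 11.

11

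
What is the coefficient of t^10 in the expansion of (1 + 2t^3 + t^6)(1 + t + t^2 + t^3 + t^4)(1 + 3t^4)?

10

(1 + 2t^3 + t^6) has coefficients 1,0,0,2,0,0,1 for degrees 0…6.
(1 + t + t^2 + t^3 + t^4) has coefficients 1,1,1,1,1,0,0,0,0,0,0 for degrees 0…10.
Finally multiplying by (1 + 3t^4), the product of all factors after the first has coefficients 1,1,1,1,4,3,3,3,3,0,0 for degrees 0…10.
[t^10] = 1·0 + 2·3 + 1·4 = 10.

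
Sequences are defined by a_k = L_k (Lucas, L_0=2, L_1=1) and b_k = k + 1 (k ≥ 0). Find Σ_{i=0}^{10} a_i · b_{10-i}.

The convolution is the t^10 coefficient of A(t)B(t).
Σ = 2·11 + 1·10 + 3·9 + 4·8 + 7·7 + 11·6 + 18·5 + 29·4 + 47·3 + 76·2 + 123·1 = 828.

828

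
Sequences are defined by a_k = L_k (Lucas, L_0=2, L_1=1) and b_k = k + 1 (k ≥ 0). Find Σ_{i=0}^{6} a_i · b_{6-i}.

112

Write out a_i and b_{6-i} for i = 0,…,6 and sum the products.
Σ = 2·7 + 1·6 + 3·5 + 4·4 + 7·3 + 11·2 + 18·1 = 112.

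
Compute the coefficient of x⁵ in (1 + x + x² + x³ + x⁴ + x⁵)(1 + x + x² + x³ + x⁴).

(1 + x + x² + x³ + x⁴ + x⁵) has coefficients 1,1,1,1,1,1 for degrees 0…5.
(1 + x + x² + x³ + x⁴) has coefficients 1,1,1,1,1,0 for degrees 0…5.
[x⁵] = 1·0 + 1·1 + 1·1 + 1·1 + 1·1 + 1·1 = 5.

5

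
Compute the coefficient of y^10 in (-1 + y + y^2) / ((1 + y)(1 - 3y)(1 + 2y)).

-15786

Partial fractions give a closed form: a_n = (1/4)·(-1)^n + (-1/4)·3^n + (-1)·(-2)^n.
At n = 10: a_10 = -15786.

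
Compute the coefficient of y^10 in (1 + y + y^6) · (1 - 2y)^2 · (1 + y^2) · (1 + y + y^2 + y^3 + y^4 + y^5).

6

(1 + y + y^6) has coefficients 1,1,0,0,0,0,1 for degrees 0…6.
(1 - 2y)^2 has coefficients 1,-4,4,0,0,0,0,0,0,0,0 for degrees 0…10.
Multiplying by (1 + y^2) gives running coefficients 1,-4,5,-4,4,0,0,0,0,0,0 for degrees 0…10.
Finally multiplying by (1 + y + y^2 + y^3 + y^4 + y^5), the product of all factors after the first has coefficients 1,-3,2,-2,2,2,1,5,0,4,0 for degrees 0…10.
[y^10] = 1·0 + 1·4 + 1·2 = 6.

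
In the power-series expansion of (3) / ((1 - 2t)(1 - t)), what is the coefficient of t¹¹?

12285

Partial fractions give a closed form: a_n = (6)·2^n + (-3)·1^n.
At n = 11: a_11 = 12285.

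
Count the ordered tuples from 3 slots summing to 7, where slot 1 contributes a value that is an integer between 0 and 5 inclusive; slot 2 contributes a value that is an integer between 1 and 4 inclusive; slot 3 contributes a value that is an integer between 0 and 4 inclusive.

The generating function for the choices is (1 + y + y^2 + y^3 + y^4 + y^5)·(y + y^2 + y^3 + y^4)·(1 + y + y^2 + y^3 + y^4); the count is [y^7].
(1 + y + y^2 + y^3 + y^4 + y^5) has coefficients 1,1,1,1,1,1 for degrees 0…5.
(y + y^2 + y^3 + y^4) has coefficients 0,1,1,1,1,0,0,0 for degrees 0…7.
Finally multiplying by (1 + y + y^2 + y^3 + y^4), the product of all factors after the first has coefficients 0,1,2,3,4,4,3,2 for degrees 0…7.
[y^7] = 1·2 + 1·3 + 1·4 + 1·4 + 1·3 + 1·2 = 18.

18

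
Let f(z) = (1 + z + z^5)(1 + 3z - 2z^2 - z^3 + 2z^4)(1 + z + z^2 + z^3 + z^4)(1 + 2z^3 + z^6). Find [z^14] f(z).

2

(1 + z + z^5) has coefficients 1,1,0,0,0,1 for degrees 0…5.
(1 + 3z - 2z^2 - z^3 + 2z^4) has coefficients 1,3,-2,-1,2,0,0,0,0,0,0,0,0,0,0 for degrees 0…14.
Multiplying by (1 + z + z^2 + z^3 + z^4) gives running coefficients 1,4,2,1,3,2,-1,1,2,0,0,0,0,0,0 for degrees 0…14.
Finally multiplying by (1 + 2z^3 + z^6), the product of all factors after the first has coefficients 1,4,2,3,11,6,2,11,8,-1,5,6,-1,1,2 for degrees 0…14.
[z^14] = 1·2 + 1·1 + 1·(-1) = 2.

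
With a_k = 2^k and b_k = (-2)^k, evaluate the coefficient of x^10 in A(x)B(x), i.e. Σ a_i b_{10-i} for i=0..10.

Write out a_i and b_{10-i} for i = 0,…,10 and sum the products.
Σ = 1·1024 + 2·(-512) + 4·256 + 8·(-128) + 16·64 + 32·(-32) + 64·16 + 128·(-8) + 256·4 + 512·(-2) + 1024·1 = 1024.

1024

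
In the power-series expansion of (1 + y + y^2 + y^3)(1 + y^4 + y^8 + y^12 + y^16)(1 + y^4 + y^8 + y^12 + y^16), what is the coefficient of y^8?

3

(1 + y + y^2 + y^3) has coefficients 1,1,1,1 for degrees 0…3.
(1 + y^4 + y^8 + y^12 + y^16) has coefficients 1,0,0,0,1,0,0,0,1 for degrees 0…8.
Finally multiplying by (1 + y^4 + y^8 + y^12 + y^16), the product of all factors after the first has coefficients 1,0,0,0,2,0,0,0,3 for degrees 0…8.
[y^8] = 1·3 + 1·0 + 1·0 + 1·0 = 3.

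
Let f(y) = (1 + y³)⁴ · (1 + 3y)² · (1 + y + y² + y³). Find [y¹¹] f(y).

118

(1 + y³)⁴ has coefficients 1,0,0,4,0,0,6,0,0,4,0,0 for degrees 0…11.
(1 + 3y)² has coefficients 1,6,9,0,0,0,0,0,0,0,0,0 for degrees 0…11.
Finally multiplying by (1 + y + y² + y³), the product of all factors after the first has coefficients 1,7,16,16,15,9,0,0,0,0,0,0 for degrees 0…11.
[y¹¹] = 1·0 + 4·0 + 6·9 + 4·16 = 118.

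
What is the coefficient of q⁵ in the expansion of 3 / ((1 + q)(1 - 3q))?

Partial fractions give a closed form: a_n = (3/4)·(-1)^n + (9/4)·3^n.
At n = 5: a_5 = 546.

546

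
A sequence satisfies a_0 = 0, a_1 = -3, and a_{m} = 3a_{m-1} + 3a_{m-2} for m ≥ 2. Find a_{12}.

-5773680

The ordinary generating function has denominator 1 - 3y - 3y^2.
Iterating the recurrence: a_0,…,a_{12} = 0, -3, -9, -36, -135, -513, -1944, -7371, -27945, -105948, -401679, -1522881, -5773680.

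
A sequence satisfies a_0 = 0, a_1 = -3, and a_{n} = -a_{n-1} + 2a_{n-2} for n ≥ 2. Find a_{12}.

4095

The ordinary generating function has denominator 1 + q - 2q^2.
Iterating the recurrence: a_0,…,a_{12} = 0, -3, 3, -9, 15, -33, 63, -129, 255, -513, 1023, -2049, 4095.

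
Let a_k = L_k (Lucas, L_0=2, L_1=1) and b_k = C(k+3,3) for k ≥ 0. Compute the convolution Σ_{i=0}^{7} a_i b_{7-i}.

983

The convolution is the x^7 coefficient of A(x)B(x).
Σ = 2·120 + 1·84 + 3·56 + 4·35 + 7·20 + 11·10 + 18·4 + 29·1 = 983.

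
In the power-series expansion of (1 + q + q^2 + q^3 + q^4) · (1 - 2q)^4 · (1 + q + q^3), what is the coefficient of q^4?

-21

(1 + q + q^2 + q^3 + q^4) has coefficients 1,1,1,1,1 for degrees 0…4.
(1 - 2q)^4 has coefficients 1,-8,24,-32,16 for degrees 0…4.
Finally multiplying by (1 + q + q^3), the product of all factors after the first has coefficients 1,-7,16,-7,-24 for degrees 0…4.
[q^4] = 1·(-24) + 1·(-7) + 1·16 + 1·(-7) + 1·1 = -21.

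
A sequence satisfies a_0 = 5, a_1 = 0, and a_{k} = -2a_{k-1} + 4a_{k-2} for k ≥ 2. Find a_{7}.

-5120

The ordinary generating function has denominator 1 + 2t - 4t^2.
Iterating the recurrence: a_0,…,a_{7} = 5, 0, 20, -40, 160, -480, 1600, -5120.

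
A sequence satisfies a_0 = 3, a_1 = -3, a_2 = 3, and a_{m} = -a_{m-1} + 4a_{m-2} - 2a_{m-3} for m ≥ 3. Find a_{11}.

-50889

The ordinary generating function has denominator 1 + t - 4t^2 + 2t^3.
Iterating the recurrence: a_0,…,a_{11} = 3, -3, 3, -21, 39, -129, 327, -921, 2487, -6825, 18615, -50889.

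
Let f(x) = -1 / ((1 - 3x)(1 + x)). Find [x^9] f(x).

Partial fractions give a closed form: a_n = (-3/4)·3^n + (-1/4)·(-1)^n.
At n = 9: a_9 = -14762.

-14762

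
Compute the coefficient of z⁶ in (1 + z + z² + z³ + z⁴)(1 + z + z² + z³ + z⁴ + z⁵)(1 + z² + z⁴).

12

(1 + z + z² + z³ + z⁴) has coefficients 1,1,1,1,1 for degrees 0…4.
(1 + z + z² + z³ + z⁴ + z⁵) has coefficients 1,1,1,1,1,1,0 for degrees 0…6.
Finally multiplying by (1 + z² + z⁴), the product of all factors after the first has coefficients 1,1,2,2,3,3,2 for degrees 0…6.
[z⁶] = 1·2 + 1·3 + 1·3 + 1·2 + 1·2 = 12.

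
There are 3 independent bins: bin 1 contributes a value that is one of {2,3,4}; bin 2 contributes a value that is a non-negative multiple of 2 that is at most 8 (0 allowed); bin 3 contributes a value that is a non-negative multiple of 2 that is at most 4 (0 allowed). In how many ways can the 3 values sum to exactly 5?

The generating function for the choices is (t² + t³ + t⁴)·(1 + t² + t⁴ + t⁶ + t⁸)·(1 + t² + t⁴); the count is [t⁵].
(t² + t³ + t⁴) has coefficients 0,0,1,1,1 for degrees 0…4.
(1 + t² + t⁴ + t⁶ + t⁸) has coefficients 1,0,1,0,1,0 for degrees 0…5.
Finally multiplying by (1 + t² + t⁴), the product of all factors after the first has coefficients 1,0,2,0,3,0 for degrees 0…5.
[t⁵] = 1·0 + 1·2 + 1·0 = 2.

2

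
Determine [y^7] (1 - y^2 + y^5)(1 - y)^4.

(1 - y^2 + y^5) has coefficients 1,0,-1,0,0,1 for degrees 0…5.
(1 - y)^4 has coefficients 1,-4,6,-4,1,0,0,0 for degrees 0…7.
[y^7] = 1·0 − 1·0 + 1·6 = 6.

6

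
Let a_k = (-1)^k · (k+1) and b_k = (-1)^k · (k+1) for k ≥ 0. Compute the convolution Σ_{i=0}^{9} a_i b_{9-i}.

-220

The convolution is the t^9 coefficient of A(t)B(t).
Σ = 1·(-10) − 2·9 + 3·(-8) − 4·7 + 5·(-6) − 6·5 + 7·(-4) − 8·3 + 9·(-2) − 10·1 = -220.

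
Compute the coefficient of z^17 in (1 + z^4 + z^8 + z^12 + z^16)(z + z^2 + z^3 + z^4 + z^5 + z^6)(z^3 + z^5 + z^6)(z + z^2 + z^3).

14

(1 + z^4 + z^8 + z^12 + z^16) has coefficients 1,0,0,0,1,0,0,0,1,0,0,0,1,0,0,0,1 for degrees 0…16.
(z + z^2 + z^3 + z^4 + z^5 + z^6) has coefficients 0,1,1,1,1,1,1,0,0,0,0,0,0,0,0,0,0,0 for degrees 0…17.
Multiplying by (z^3 + z^5 + z^6) gives running coefficients 0,0,0,0,1,1,2,3,3,3,2,2,1,0,0,0,0,0 for degrees 0…17.
Finally multiplying by (z + z^2 + z^3), the product of all factors after the first has coefficients 0,0,0,0,0,1,2,4,6,8,9,8,7,5,3,1,0,0 for degrees 0…17.
[z^17] = 1·0 + 1·5 + 1·8 + 1·1 + 1·0 = 14.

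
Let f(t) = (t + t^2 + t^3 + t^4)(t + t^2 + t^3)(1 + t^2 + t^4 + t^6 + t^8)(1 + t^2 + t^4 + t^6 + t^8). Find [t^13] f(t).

27

(t + t^2 + t^3 + t^4) has coefficients 0,1,1,1,1 for degrees 0…4.
(t + t^2 + t^3) has coefficients 0,1,1,1,0,0,0,0,0,0,0,0,0,0 for degrees 0…13.
Multiplying by (1 + t^2 + t^4 + t^6 + t^8) gives running coefficients 0,1,1,2,1,2,1,2,1,2,1,1,0,0 for degrees 0…13.
Finally multiplying by (1 + t^2 + t^4 + t^6 + t^8), the product of all factors after the first has coefficients 0,1,1,3,2,5,3,7,4,9,5,9,4,7 for degrees 0…13.
[t^13] = 1·4 + 1·9 + 1·5 + 1·9 = 27.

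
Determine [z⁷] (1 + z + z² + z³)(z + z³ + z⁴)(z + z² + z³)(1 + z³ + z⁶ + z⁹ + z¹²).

11

(1 + z + z² + z³) has coefficients 1,1,1,1 for degrees 0…3.
(z + z³ + z⁴) has coefficients 0,1,0,1,1,0,0,0 for degrees 0…7.
Multiplying by (z + z² + z³) gives running coefficients 0,0,1,1,2,2,2,1 for degrees 0…7.
Finally multiplying by (1 + z³ + z⁶ + z⁹ + z¹²), the product of all factors after the first has coefficients 0,0,1,1,2,3,3,3 for degrees 0…7.
[z⁷] = 1·3 + 1·3 + 1·3 + 1·2 = 11.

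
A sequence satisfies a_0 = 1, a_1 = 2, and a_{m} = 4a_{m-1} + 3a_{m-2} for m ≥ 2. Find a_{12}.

The ordinary generating function has denominator 1 - 4y - 3y^2.
Iterating the recurrence: a_0,…,a_{12} = 1, 2, 11, 50, 233, 1082, 5027, 23354, 108497, 504050, 2341691, 10878914, 50540729.

50540729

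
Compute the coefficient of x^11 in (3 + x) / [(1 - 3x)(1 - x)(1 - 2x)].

Partial fractions give a closed form: a_n = (15)·3^n + (2)·1^n + (-14)·2^n.
At n = 11: a_11 = 2628535.

2628535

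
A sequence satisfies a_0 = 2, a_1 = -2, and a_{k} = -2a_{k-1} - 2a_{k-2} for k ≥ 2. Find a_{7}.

-16

The ordinary generating function has denominator 1 + 2y + 2y^2.
Iterating the recurrence: a_0,…,a_{7} = 2, -2, 0, 4, -8, 8, 0, -16.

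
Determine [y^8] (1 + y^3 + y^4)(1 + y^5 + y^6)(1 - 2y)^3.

(1 + y^3 + y^4) has coefficients 1,0,0,1,1 for degrees 0…4.
(1 + y^5 + y^6) has coefficients 1,0,0,0,0,1,1,0,0 for degrees 0…8.
Finally multiplying by (1 - 2y)^3, the product of all factors after the first has coefficients 1,-6,12,-8,0,1,-5,6,4 for degrees 0…8.
[y^8] = 1·4 + 1·1 + 1·0 = 5.

5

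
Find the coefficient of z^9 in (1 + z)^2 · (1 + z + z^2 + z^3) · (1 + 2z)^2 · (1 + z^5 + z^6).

67

(1 + z)^2 has coefficients 1,2,1 for degrees 0…2.
(1 + z + z^2 + z^3) has coefficients 1,1,1,1,0,0,0,0,0,0 for degrees 0…9.
Multiplying by (1 + 2z)^2 gives running coefficients 1,5,9,9,8,4,0,0,0,0 for degrees 0…9.
Finally multiplying by (1 + z^5 + z^6), the product of all factors after the first has coefficients 1,5,9,9,8,5,6,14,18,17 for degrees 0…9.
[z^9] = 1·17 + 2·18 + 1·14 = 67.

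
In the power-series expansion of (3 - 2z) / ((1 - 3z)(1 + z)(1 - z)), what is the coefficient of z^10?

155004

Partial fractions give a closed form: a_n = (21/8)·3^n + (5/8)·(-1)^n + (-1/4)·1^n.
At n = 10: a_10 = 155004.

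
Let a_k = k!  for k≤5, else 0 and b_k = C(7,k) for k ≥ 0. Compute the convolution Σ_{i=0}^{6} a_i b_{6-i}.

The convolution is the x^6 coefficient of A(x)B(x).
Σ = 1·7 + 1·21 + 2·35 + 6·35 + 24·21 + 120·7 + 0·1 = 1652.

1652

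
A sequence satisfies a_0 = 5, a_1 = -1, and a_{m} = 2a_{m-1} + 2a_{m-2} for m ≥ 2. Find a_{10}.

17792

The ordinary generating function has denominator 1 - 2y - 2y^2.
Iterating the recurrence: a_0,…,a_{10} = 5, -1, 8, 14, 44, 116, 320, 872, 2384, 6512, 17792.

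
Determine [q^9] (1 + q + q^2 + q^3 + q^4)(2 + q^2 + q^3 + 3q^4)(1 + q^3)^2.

(1 + q + q^2 + q^3 + q^4) has coefficients 1,1,1,1,1 for degrees 0…4.
(2 + q^2 + q^3 + 3q^4) has coefficients 2,0,1,1,3,0,0,0,0,0 for degrees 0…9.
Finally multiplying by (1 + q^3)^2, the product of all factors after the first has coefficients 2,0,1,5,3,2,4,6,1,1 for degrees 0…9.
[q^9] = 1·1 + 1·1 + 1·6 + 1·4 + 1·2 = 14.

14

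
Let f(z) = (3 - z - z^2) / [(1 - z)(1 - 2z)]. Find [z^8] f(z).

The denominator gives the recurrence a_n = 3a_(n−1) − 2a_(n−2) for n ≥ 3; the numerator fixes a_0 = 3, a_1 = 8, a_2 = 17.
Iterating: 3, 8, 17, 35, 71, 143, 287, 575, 1151, so a_8 = 1151.

1151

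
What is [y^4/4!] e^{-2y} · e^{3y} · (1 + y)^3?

73

The EGF product rule gives c_4 = Σ_{k_1+k_2+k_3=4} C(4; k_1,k_2,k_3) · ∏ g_i(k_i), where e^{-2y} gives (-2)^k; e^{3y} gives (3)^k; (1+y)^3 gives the falling factorial (3)_k.
g_1(k) for k = 0…4: 1, -2, 4, -8, 16.
g_2(k) for k = 0…4: 1, 3, 9, 27, 81.
g_3(k) for k = 0…4: 1, 3, 6, 6, 0.
First combine the last two factors: h(k) = Σ_j C(k,j)·g_2(j)·g_3(k−j) for k = 0…4: 1, 6, 33, 168, 801.
c_4 = Σ_k C(4,k)·g_1(k)·h(4−k) = 1·1·801 + 4·(-2)·168 + 6·4·33 + 4·(-8)·6 + 1·16·1 = 801 − 1344 + 792 − 192 + 16 = 73.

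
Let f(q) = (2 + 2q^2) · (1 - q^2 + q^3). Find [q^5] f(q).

(2 + 2q^2) has coefficients 2,0,2 for degrees 0…2.
(1 - q^2 + q^3) has coefficients 1,0,-1,1,0,0 for degrees 0…5.
[q^5] = 2·0 + 2·1 = 2.

2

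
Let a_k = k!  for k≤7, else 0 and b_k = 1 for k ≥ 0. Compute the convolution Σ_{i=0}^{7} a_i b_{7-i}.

Write out a_i and b_{7-i} for i = 0,…,7 and sum the products.
Σ = 1·1 + 1·1 + 2·1 + 6·1 + 24·1 + 120·1 + 720·1 + 5040·1 = 5914.

5914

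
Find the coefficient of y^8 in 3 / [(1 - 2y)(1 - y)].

Partial fractions give a closed form: a_n = (6)·2^n + (-3)·1^n.
At n = 8: a_8 = 1533.

1533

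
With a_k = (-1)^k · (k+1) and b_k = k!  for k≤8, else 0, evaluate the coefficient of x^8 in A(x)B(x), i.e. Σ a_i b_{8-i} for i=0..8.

Write out a_i and b_{8-i} for i = 0,…,8 and sum the products.
Σ = 1·40320 − 2·5040 + 3·720 − 4·120 + 5·24 − 6·6 + 7·2 − 8·1 + 9·1 = 32019.

32019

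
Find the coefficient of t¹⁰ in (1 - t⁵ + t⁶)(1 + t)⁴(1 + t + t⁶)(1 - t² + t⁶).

4

(1 - t⁵ + t⁶) has coefficients 1,0,0,0,0,-1,1 for degrees 0…6.
(1 + t)⁴ has coefficients 1,4,6,4,1,0,0,0,0,0,0 for degrees 0…10.
Multiplying by (1 + t + t⁶) gives running coefficients 1,5,10,10,5,1,1,4,6,4,1 for degrees 0…10.
Finally multiplying by (1 - t² + t⁶), the product of all factors after the first has coefficients 1,5,9,5,-5,-9,-3,8,15,10,0 for degrees 0…10.
[t¹⁰] = 1·0 − 1·(-9) + 1·(-5) = 4.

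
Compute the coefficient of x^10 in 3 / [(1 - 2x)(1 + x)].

2049

The denominator gives the recurrence a_n = a_(n−1) + 2a_(n−2) for n ≥ 2; the numerator fixes a_0 = 3, a_1 = 3.
Iterating: 3, 3, 9, 15, 33, 63, 129, 255, 513, 1023, 2049, so a_10 = 2049.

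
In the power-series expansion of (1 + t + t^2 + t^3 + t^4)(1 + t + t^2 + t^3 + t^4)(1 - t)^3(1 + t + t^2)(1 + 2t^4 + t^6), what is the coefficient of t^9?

(1 + t + t^2 + t^3 + t^4) has coefficients 1,1,1,1,1 for degrees 0…4.
(1 + t + t^2 + t^3 + t^4) has coefficients 1,1,1,1,1,0,0,0,0,0 for degrees 0…9.
Multiplying by (1 - t)^3 gives running coefficients 1,-2,1,0,0,-1,2,-1,0,0 for degrees 0…9.
Multiplying by (1 + t + t^2) gives running coefficients 1,-1,0,-1,1,-1,1,0,1,-1 for degrees 0…9.
Finally multiplying by (1 + 2t^4 + t^6), the product of all factors after the first has coefficients 1,-1,0,-1,3,-3,2,-3,3,-4 for degrees 0…9.
[t^9] = 1·(-4) + 1·3 + 1·(-3) + 1·2 + 1·(-3) = -5.

-5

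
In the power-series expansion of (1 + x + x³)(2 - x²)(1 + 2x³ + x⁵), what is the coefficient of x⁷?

(1 + x + x³) has coefficients 1,1,0,1 for degrees 0…3.
(2 - x²) has coefficients 2,0,-1,0,0,0,0,0 for degrees 0…7.
Finally multiplying by (1 + 2x³ + x⁵), the product of all factors after the first has coefficients 2,0,-1,4,0,0,0,-1 for degrees 0…7.
[x⁷] = 1·(-1) + 1·0 + 1·0 = -1.

-1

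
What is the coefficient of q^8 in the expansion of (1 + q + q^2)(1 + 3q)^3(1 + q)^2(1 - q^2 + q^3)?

(1 + q + q^2) has coefficients 1,1,1 for degrees 0…2.
(1 + 3q)^3 has coefficients 1,9,27,27,0,0,0,0,0 for degrees 0…8.
Multiplying by (1 + q)^2 gives running coefficients 1,11,46,90,81,27,0,0,0 for degrees 0…8.
Finally multiplying by (1 - q^2 + q^3), the product of all factors after the first has coefficients 1,11,45,80,46,-17,9,54,27 for degrees 0…8.
[q^8] = 1·27 + 1·54 + 1·9 = 90.

90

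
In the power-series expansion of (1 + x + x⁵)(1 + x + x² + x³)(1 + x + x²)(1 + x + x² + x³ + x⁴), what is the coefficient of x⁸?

18

(1 + x + x⁵) has coefficients 1,1,0,0,0,1 for degrees 0…5.
(1 + x + x² + x³) has coefficients 1,1,1,1,0,0,0,0,0 for degrees 0…8.
Multiplying by (1 + x + x²) gives running coefficients 1,2,3,3,2,1,0,0,0 for degrees 0…8.
Finally multiplying by (1 + x + x² + x³ + x⁴), the product of all factors after the first has coefficients 1,3,6,9,11,11,9,6,3 for degrees 0…8.
[x⁸] = 1·3 + 1·6 + 1·9 = 18.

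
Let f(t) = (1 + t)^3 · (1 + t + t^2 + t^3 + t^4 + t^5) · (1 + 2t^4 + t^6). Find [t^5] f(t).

16

(1 + t)^3 has coefficients 1,3,3,1 for degrees 0…3.
(1 + t + t^2 + t^3 + t^4 + t^5) has coefficients 1,1,1,1,1,1 for degrees 0…5.
Finally multiplying by (1 + 2t^4 + t^6), the product of all factors after the first has coefficients 1,1,1,1,3,3 for degrees 0…5.
[t^5] = 1·3 + 3·3 + 3·1 + 1·1 = 16.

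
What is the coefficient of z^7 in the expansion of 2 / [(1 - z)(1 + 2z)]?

-170

The denominator gives the recurrence a_n = −a_(n−1) + 2a_(n−2) for n ≥ 2; the numerator fixes a_0 = 2, a_1 = -2.
Iterating: 2, -2, 6, -10, 22, -42, 86, -170, so a_7 = -170.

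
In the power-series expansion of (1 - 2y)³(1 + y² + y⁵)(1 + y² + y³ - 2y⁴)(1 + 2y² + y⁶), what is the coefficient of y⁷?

(1 - 2y)³ has coefficients 1,-6,12,-8 for degrees 0…3.
(1 + y² + y⁵) has coefficients 1,0,1,0,0,1,0,0 for degrees 0…7.
Multiplying by (1 + y² + y³ - 2y⁴) gives running coefficients 1,0,2,1,-1,2,-2,1 for degrees 0…7.
Finally multiplying by (1 + 2y² + y⁶), the product of all factors after the first has coefficients 1,0,4,1,3,4,-3,5 for degrees 0…7.
[y⁷] = 1·5 − 6·(-3) + 12·4 − 8·3 = 47.

47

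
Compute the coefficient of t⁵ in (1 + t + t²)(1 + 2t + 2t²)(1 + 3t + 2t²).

14

(1 + t + t²) has coefficients 1,1,1 for degrees 0…2.
(1 + 2t + 2t²) has coefficients 1,2,2,0,0,0 for degrees 0…5.
Finally multiplying by (1 + 3t + 2t²), the product of all factors after the first has coefficients 1,5,10,10,4,0 for degrees 0…5.
[t⁵] = 1·0 + 1·4 + 1·10 = 14.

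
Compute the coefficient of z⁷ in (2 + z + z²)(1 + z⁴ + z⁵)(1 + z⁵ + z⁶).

3

(2 + z + z²) has coefficients 2,1,1 for degrees 0…2.
(1 + z⁴ + z⁵) has coefficients 1,0,0,0,1,1,0,0 for degrees 0…7.
Finally multiplying by (1 + z⁵ + z⁶), the product of all factors after the first has coefficients 1,0,0,0,1,2,1,0 for degrees 0…7.
[z⁷] = 2·0 + 1·1 + 1·2 = 3.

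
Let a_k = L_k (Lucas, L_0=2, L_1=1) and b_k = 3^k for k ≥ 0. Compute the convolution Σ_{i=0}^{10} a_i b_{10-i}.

Write out a_i and b_{10-i} for i = 0,…,10 and sum the products.
Σ = 2·59049 + 1·19683 + 3·6561 + 4·2187 + 7·729 + 11·243 + 18·81 + 29·27 + 47·9 + 76·3 + 123·1 = 177003.

177003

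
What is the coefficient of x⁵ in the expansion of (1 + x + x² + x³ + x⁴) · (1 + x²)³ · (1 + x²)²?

(1 + x + x² + x³ + x⁴) has coefficients 1,1,1,1,1 for degrees 0…4.
(1 + x²)³ has coefficients 1,0,3,0,3,0 for degrees 0…5.
Finally multiplying by (1 + x²)², the product of all factors after the first has coefficients 1,0,5,0,10,0 for degrees 0…5.
[x⁵] = 1·0 + 1·10 + 1·0 + 1·5 + 1·0 = 15.

15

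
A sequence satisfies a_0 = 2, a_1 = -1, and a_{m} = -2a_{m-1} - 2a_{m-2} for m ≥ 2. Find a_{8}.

32

The ordinary generating function has denominator 1 + 2t + 2t^2.
Iterating the recurrence: a_0,…,a_{8} = 2, -1, -2, 6, -8, 4, 8, -24, 32.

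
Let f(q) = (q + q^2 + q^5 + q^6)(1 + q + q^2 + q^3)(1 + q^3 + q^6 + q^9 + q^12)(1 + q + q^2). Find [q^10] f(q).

(q + q^2 + q^5 + q^6) has coefficients 0,1,1,0,0,1,1 for degrees 0…6.
(1 + q + q^2 + q^3) has coefficients 1,1,1,1,0,0,0,0,0,0,0 for degrees 0…10.
Multiplying by (1 + q^3 + q^6 + q^9 + q^12) gives running coefficients 1,1,1,2,1,1,2,1,1,2,1 for degrees 0…10.
Finally multiplying by (1 + q + q^2), the product of all factors after the first has coefficients 1,2,3,4,4,4,4,4,4,4,4 for degrees 0…10.
[q^10] = 1·4 + 1·4 + 1·4 + 1·4 = 16.

16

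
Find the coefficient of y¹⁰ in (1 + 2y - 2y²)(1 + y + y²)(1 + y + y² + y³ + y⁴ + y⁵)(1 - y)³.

(1 + 2y - 2y²) has coefficients 1,2,-2 for degrees 0…2.
(1 + y + y²) has coefficients 1,1,1,0,0,0,0,0,0,0,0 for degrees 0…10.
Multiplying by (1 + y + y² + y³ + y⁴ + y⁵) gives running coefficients 1,2,3,3,3,3,2,1,0,0,0 for degrees 0…10.
Finally multiplying by (1 - y)³, the product of all factors after the first has coefficients 1,-1,0,-1,1,0,-1,1,0,1,-1 for degrees 0…10.
[y¹⁰] = 1·(-1) + 2·1 − 2·0 = 1.

1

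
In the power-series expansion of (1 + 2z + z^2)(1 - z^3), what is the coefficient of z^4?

(1 + 2z + z^2) has coefficients 1,2,1 for degrees 0…2.
(1 - z^3) has coefficients 1,0,0,-1,0 for degrees 0…4.
[z^4] = 1·0 + 2·(-1) + 1·0 = -2.

-2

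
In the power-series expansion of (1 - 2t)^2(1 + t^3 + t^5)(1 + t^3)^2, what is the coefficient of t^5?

13

(1 - 2t)^2 has coefficients 1,-4,4 for degrees 0…2.
(1 + t^3 + t^5) has coefficients 1,0,0,1,0,1 for degrees 0…5.
Finally multiplying by (1 + t^3)^2, the product of all factors after the first has coefficients 1,0,0,3,0,1 for degrees 0…5.
[t^5] = 1·1 − 4·0 + 4·3 = 13.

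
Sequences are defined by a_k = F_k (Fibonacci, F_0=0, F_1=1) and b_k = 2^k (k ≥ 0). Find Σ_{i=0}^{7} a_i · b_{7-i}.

The convolution is the t^7 coefficient of A(t)B(t).
Σ = 0·128 + 1·64 + 1·32 + 2·16 + 3·8 + 5·4 + 8·2 + 13·1 = 201.

201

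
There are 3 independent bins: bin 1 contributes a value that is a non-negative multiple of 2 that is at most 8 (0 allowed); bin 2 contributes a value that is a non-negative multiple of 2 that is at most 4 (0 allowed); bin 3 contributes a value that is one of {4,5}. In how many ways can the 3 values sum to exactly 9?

The generating function for the choices is (1 + x^2 + x^4 + x^6 + x^8)·(1 + x^2 + x^4)·(x^4 + x^5); the count is [x^9].
(1 + x^2 + x^4 + x^6 + x^8) has coefficients 1,0,1,0,1,0,1,0,1 for degrees 0…8.
(1 + x^2 + x^4) has coefficients 1,0,1,0,1,0,0,0,0,0 for degrees 0…9.
Finally multiplying by (x^4 + x^5), the product of all factors after the first has coefficients 0,0,0,0,1,1,1,1,1,1 for degrees 0…9.
[x^9] = 1·1 + 1·1 + 1·1 + 1·0 + 1·0 = 3.

3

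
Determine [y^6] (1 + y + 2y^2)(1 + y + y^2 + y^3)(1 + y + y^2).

(1 + y + 2y^2) has coefficients 1,1,2 for degrees 0…2.
(1 + y + y^2 + y^3) has coefficients 1,1,1,1,0,0,0 for degrees 0…6.
Finally multiplying by (1 + y + y^2), the product of all factors after the first has coefficients 1,2,3,3,2,1,0 for degrees 0…6.
[y^6] = 1·0 + 1·1 + 2·2 = 5.

5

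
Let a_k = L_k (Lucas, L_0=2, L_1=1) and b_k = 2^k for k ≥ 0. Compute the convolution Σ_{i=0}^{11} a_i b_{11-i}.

11445

The convolution is the t^11 coefficient of A(t)B(t).
Σ = 2·2048 + 1·1024 + 3·512 + 4·256 + 7·128 + 11·64 + 18·32 + 29·16 + 47·8 + 76·4 + 123·2 + 199·1 = 11445.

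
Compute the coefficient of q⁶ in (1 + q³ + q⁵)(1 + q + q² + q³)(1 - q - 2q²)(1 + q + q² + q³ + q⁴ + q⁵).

-11

(1 + q³ + q⁵) has coefficients 1,0,0,1,0,1 for degrees 0…5.
(1 + q + q² + q³) has coefficients 1,1,1,1,0,0,0 for degrees 0…6.
Multiplying by (1 - q - 2q²) gives running coefficients 1,0,-2,-2,-3,-2,0 for degrees 0…6.
Finally multiplying by (1 + q + q² + q³ + q⁴ + q⁵), the product of all factors after the first has coefficients 1,1,-1,-3,-6,-8,-9 for degrees 0…6.
[q⁶] = 1·(-9) + 1·(-3) + 1·1 = -11.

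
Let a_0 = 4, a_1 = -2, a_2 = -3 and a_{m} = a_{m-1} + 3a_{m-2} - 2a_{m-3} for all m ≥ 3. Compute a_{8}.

-419

The ordinary generating function has denominator 1 - q - 3q^2 + 2q^3.
Iterating the recurrence: a_0,…,a_{8} = 4, -2, -3, -17, -22, -67, -99, -256, -419.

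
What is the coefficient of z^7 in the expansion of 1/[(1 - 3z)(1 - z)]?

3280

Partial fractions give a closed form: a_n = (3/2)·3^n + (-1/2)·1^n.
At n = 7: a_7 = 3280.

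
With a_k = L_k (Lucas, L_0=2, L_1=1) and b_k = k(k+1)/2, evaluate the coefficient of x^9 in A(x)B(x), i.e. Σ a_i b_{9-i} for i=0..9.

751

The convolution is the t^9 coefficient of A(t)B(t).
Σ = 2·45 + 1·36 + 3·28 + 4·21 + 7·15 + 11·10 + 18·6 + 29·3 + 47·1 + 76·0 = 751.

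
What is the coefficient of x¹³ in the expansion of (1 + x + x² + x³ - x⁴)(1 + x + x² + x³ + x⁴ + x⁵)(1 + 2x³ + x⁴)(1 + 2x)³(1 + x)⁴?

(1 + x + x² + x³ - x⁴) has coefficients 1,1,1,1,-1 for degrees 0…4.
(1 + x + x² + x³ + x⁴ + x⁵) has coefficients 1,1,1,1,1,1,0,0,0,0,0,0,0,0 for degrees 0…13.
Multiplying by (1 + 2x³ + x⁴) gives running coefficients 1,1,1,3,4,4,3,3,3,1,0,0,0,0 for degrees 0…13.
Multiplying by (1 + 2x)³ gives running coefficients 1,7,19,29,42,72,99,101,89,79,66,36,8,0 for degrees 0…13.
Finally multiplying by (1 + x)⁴, the product of all factors after the first has coefficients 1,11,53,151,301,497,774,1126,1417,1509,1419,1231,953,591 for degrees 0…13.
[x¹³] = 1·591 + 1·953 + 1·1231 + 1·1419 − 1·1509 = 2685.

2685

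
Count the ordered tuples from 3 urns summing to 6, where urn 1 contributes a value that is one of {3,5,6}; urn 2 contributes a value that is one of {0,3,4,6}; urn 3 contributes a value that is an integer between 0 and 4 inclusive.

4

The generating function for the choices is (q³ + q⁵ + q⁶)·(1 + q³ + q⁴ + q⁶)·(1 + q + q² + q³ + q⁴); the count is [q⁶].
(q³ + q⁵ + q⁶) has coefficients 0,0,0,1,0,1,1 for degrees 0…6.
(1 + q³ + q⁴ + q⁶) has coefficients 1,0,0,1,1,0,1 for degrees 0…6.
Finally multiplying by (1 + q + q² + q³ + q⁴), the product of all factors after the first has coefficients 1,1,1,2,3,2,3 for degrees 0…6.
[q⁶] = 1·2 + 1·1 + 1·1 = 4.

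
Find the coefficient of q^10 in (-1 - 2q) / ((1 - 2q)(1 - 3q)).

-291149

The denominator gives the recurrence a_n = 5a_(n−1) − 6a_(n−2) for n ≥ 3; the numerator fixes a_0 = -1, a_1 = -7, a_2 = -29.
Iterating: -1, -7, -29, -103, -341, -1087, -3389, -10423, -31781, -96367, -291149, so a_10 = -291149.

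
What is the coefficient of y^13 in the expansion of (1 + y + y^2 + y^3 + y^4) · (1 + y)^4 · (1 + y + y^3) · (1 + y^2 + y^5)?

22

(1 + y + y^2 + y^3 + y^4) has coefficients 1,1,1,1,1 for degrees 0…4.
(1 + y)^4 has coefficients 1,4,6,4,1,0,0,0,0,0,0,0,0,0 for degrees 0…13.
Multiplying by (1 + y + y^3) gives running coefficients 1,5,10,11,9,7,4,1,0,0,0,0,0,0 for degrees 0…13.
Finally multiplying by (1 + y^2 + y^5), the product of all factors after the first has coefficients 1,5,11,16,19,19,18,18,15,10,7,4,1,0 for degrees 0…13.
[y^13] = 1·0 + 1·1 + 1·4 + 1·7 + 1·10 = 22.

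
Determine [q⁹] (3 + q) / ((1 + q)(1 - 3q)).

49207

The denominator gives the recurrence a_n = 2a_(n−1) + 3a_(n−2) for n ≥ 3; the numerator fixes a_0 = 3, a_1 = 7, a_2 = 23.
Iterating: 3, 7, 23, 67, 203, 607, 1823, 5467, 16403, 49207, so a_9 = 49207.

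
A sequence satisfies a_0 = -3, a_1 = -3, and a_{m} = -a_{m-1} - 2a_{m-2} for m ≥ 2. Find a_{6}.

The ordinary generating function has denominator 1 + x + 2x^2.
Iterating the recurrence: a_0,…,a_{6} = -3, -3, 9, -3, -15, 21, 9.

9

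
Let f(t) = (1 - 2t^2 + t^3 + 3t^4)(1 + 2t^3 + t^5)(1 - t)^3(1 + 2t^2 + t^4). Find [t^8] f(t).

(1 - 2t^2 + t^3 + 3t^4) has coefficients 1,0,-2,1,3 for degrees 0…4.
(1 + 2t^3 + t^5) has coefficients 1,0,0,2,0,1,0,0,0 for degrees 0…8.
Multiplying by (1 - t)^3 gives running coefficients 1,-3,3,1,-6,7,-5,3,-1 for degrees 0…8.
Finally multiplying by (1 + 2t^2 + t^4), the product of all factors after the first has coefficients 1,-3,5,-5,1,6,-14,18,-17 for degrees 0…8.
[t^8] = 1·(-17) − 2·(-14) + 1·6 + 3·1 = 20.

20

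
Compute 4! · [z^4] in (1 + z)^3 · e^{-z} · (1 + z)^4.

225

The EGF product rule gives c_4 = Σ_{k_1+k_2+k_3=4} C(4; k_1,k_2,k_3) · ∏ g_i(k_i), where (1+z)^3 gives the falling factorial (3)_k; e^{-z} gives (-1)^k; (1+z)^4 gives the falling factorial (4)_k.
g_1(k) for k = 0…4: 1, 3, 6, 6, 0.
g_2(k) for k = 0…4: 1, -1, 1, -1, 1.
g_3(k) for k = 0…4: 1, 4, 12, 24, 24.
First combine the last two factors: h(k) = Σ_j C(k,j)·g_2(j)·g_3(k−j) for k = 0…4: 1, 3, 5, -1, -15.
c_4 = Σ_k C(4,k)·g_1(k)·h(4−k) = 1·1·(-15) + 4·3·(-1) + 6·6·5 + 4·6·3 = −15 − 12 + 180 + 72 = 225.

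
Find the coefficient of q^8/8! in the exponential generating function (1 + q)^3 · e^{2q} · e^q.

The EGF product rule gives c_8 = Σ_{k_1+k_2+k_3=8} C(8; k_1,k_2,k_3) · ∏ g_i(k_i), where (1+q)^3 gives the falling factorial (3)_k; e^{2q} gives (2)^k; e^q gives (1)^k.
g_1(k) for k = 0…8: 1, 3, 6, 6, 0, 0, 0, 0, 0.
g_2(k) for k = 0…8: 1, 2, 4, 8, 16, 32, 64, 128, 256.
g_3(k) for k = 0…8: 1, 1, 1, 1, 1, 1, 1, 1, 1.
First combine the last two factors: h(k) = Σ_j C(k,j)·g_2(j)·g_3(k−j) for k = 0…8: 1, 3, 9, 27, 81, 243, 729, 2187, 6561.
c_8 = Σ_k C(8,k)·g_1(k)·h(8−k) = 1·1·6561 + 8·3·2187 + 28·6·729 + 56·6·243 = 6561 + 52488 + 122472 + 81648 = 263169.

263169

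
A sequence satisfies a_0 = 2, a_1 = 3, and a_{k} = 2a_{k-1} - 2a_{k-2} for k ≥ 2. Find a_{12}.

-128

The ordinary generating function has denominator 1 - 2z + 2z^2.
Iterating the recurrence: a_0,…,a_{12} = 2, 3, 2, -2, -8, -12, -8, 8, 32, 48, 32, -32, -128.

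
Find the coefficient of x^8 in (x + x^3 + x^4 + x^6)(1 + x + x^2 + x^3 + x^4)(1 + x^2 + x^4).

(x + x^3 + x^4 + x^6) has coefficients 0,1,0,1,1,0,1 for degrees 0…6.
(1 + x + x^2 + x^3 + x^4) has coefficients 1,1,1,1,1,0,0,0,0 for degrees 0…8.
Finally multiplying by (1 + x^2 + x^4), the product of all factors after the first has coefficients 1,1,2,2,3,2,2,1,1 for degrees 0…8.
[x^8] = 1·1 + 1·2 + 1·3 + 1·2 = 8.

8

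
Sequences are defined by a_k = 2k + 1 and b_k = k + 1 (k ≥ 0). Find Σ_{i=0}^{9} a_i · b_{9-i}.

This is [x^9] in the product of the two ordinary generating functions.
Σ = 1·10 + 3·9 + 5·8 + 7·7 + 9·6 + 11·5 + 13·4 + 15·3 + 17·2 + 19·1 = 385.

385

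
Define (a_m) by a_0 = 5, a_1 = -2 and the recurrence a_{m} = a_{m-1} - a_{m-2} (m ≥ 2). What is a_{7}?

-2

The ordinary generating function has denominator 1 - x + x^2.
Iterating the recurrence: a_0,…,a_{7} = 5, -2, -7, -5, 2, 7, 5, -2.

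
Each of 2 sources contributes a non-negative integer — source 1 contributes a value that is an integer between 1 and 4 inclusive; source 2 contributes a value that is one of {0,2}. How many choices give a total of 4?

2

The generating function for the choices is (q + q² + q³ + q⁴)·(1 + q²); the count is [q⁴].
(q + q² + q³ + q⁴) has coefficients 0,1,1,1,1 for degrees 0…4.
(1 + q²) has coefficients 1,0,1,0,0 for degrees 0…4.
[q⁴] = 1·0 + 1·1 + 1·0 + 1·1 = 2.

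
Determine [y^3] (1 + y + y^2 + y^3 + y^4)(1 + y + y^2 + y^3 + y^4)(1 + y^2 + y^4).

6

(1 + y + y^2 + y^3 + y^4) has coefficients 1,1,1,1 for degrees 0…3.
(1 + y + y^2 + y^3 + y^4) has coefficients 1,1,1,1 for degrees 0…3.
Finally multiplying by (1 + y^2 + y^4), the product of all factors after the first has coefficients 1,1,2,2 for degrees 0…3.
[y^3] = 1·2 + 1·2 + 1·1 + 1·1 = 6.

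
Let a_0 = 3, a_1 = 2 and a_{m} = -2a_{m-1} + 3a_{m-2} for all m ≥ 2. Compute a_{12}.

132863

The ordinary generating function has denominator 1 + 2y - 3y^2.
Iterating the recurrence: a_0,…,a_{12} = 3, 2, 5, -4, 23, -58, 185, -544, 1643, -4918, 14765, -44284, 132863.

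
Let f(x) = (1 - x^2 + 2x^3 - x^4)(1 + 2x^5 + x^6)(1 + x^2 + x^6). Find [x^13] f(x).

-2

(1 - x^2 + 2x^3 - x^4) has coefficients 1,0,-1,2,-1 for degrees 0…4.
(1 + 2x^5 + x^6) has coefficients 1,0,0,0,0,2,1,0,0,0,0,0,0,0 for degrees 0…13.
Finally multiplying by (1 + x^2 + x^6), the product of all factors after the first has coefficients 1,0,1,0,0,2,2,2,1,0,0,2,1,0 for degrees 0…13.
[x^13] = 1·0 − 1·2 + 2·0 − 1·0 = -2.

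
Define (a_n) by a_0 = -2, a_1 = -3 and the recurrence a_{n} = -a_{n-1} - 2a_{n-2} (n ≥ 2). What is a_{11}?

-25

The ordinary generating function has denominator 1 + x + 2x^2.
Iterating the recurrence: a_0,…,a_{11} = -2, -3, 7, -1, -13, 15, 11, -41, 19, 63, -101, -25.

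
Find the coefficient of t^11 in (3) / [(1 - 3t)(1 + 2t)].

316407

The denominator gives the recurrence a_n = a_(n−1) + 6a_(n−2) for n ≥ 2; the numerator fixes a_0 = 3, a_1 = 3.
Iterating: 3, 3, 21, 39, 165, 399, 1389, 3783, 12117, 34815, 107517, 316407, so a_11 = 316407.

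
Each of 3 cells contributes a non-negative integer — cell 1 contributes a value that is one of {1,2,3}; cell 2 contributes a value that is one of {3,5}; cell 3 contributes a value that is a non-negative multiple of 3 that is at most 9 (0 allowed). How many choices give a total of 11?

2

The generating function for the choices is (x + x² + x³)·(x³ + x⁵)·(1 + x³ + x⁶ + x⁹); the count is [x¹¹].
(x + x² + x³) has coefficients 0,1,1,1 for degrees 0…3.
(x³ + x⁵) has coefficients 0,0,0,1,0,1,0,0,0,0,0,0 for degrees 0…11.
Finally multiplying by (1 + x³ + x⁶ + x⁹), the product of all factors after the first has coefficients 0,0,0,1,0,1,1,0,1,1,0,1 for degrees 0…11.
[x¹¹] = 1·0 + 1·1 + 1·1 = 2.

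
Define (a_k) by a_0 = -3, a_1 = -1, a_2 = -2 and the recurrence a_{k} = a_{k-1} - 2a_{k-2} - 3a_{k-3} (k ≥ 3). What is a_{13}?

The ordinary generating function has denominator 1 - y + 2y^2 + 3y^3.
Iterating the recurrence: a_0,…,a_{13} = -3, -1, -2, 9, 16, 4, -55, -111, -13, 374, 733, 24, -2564, -4811.

-4811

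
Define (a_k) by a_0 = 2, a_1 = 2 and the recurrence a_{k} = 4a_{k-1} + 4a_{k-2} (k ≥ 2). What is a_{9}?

922112

The ordinary generating function has denominator 1 - 4z - 4z^2.
Iterating the recurrence: a_0,…,a_{9} = 2, 2, 16, 72, 352, 1696, 8192, 39552, 190976, 922112.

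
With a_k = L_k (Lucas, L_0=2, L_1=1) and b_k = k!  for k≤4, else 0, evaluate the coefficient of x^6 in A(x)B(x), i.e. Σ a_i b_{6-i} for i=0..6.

139

The convolution is the t^6 coefficient of A(t)B(t).
Σ = 2·0 + 1·0 + 3·24 + 4·6 + 7·2 + 11·1 + 18·1 = 139.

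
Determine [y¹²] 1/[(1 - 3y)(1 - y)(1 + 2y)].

Partial fractions give a closed form: a_n = (9/10)·3^n + (-1/6)·1^n + (4/15)·(-2)^n.
At n = 12: a_12 = 479389.

479389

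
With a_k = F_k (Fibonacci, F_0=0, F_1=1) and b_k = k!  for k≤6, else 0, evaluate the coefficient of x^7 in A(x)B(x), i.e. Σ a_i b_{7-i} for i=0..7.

This is [x^7] in the product of the two ordinary generating functions.
Σ = 0·0 + 1·720 + 1·120 + 2·24 + 3·6 + 5·2 + 8·1 + 13·1 = 937.

937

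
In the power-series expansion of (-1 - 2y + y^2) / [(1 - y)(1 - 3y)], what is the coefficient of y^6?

-1700

The denominator gives the recurrence a_n = 4a_(n−1) − 3a_(n−2) for n ≥ 3; the numerator fixes a_0 = -1, a_1 = -6, a_2 = -20.
Iterating: -1, -6, -20, -62, -188, -566, -1700, so a_6 = -1700.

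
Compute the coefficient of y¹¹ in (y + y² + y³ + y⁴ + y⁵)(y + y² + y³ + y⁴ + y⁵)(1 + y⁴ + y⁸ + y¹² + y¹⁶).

(y + y² + y³ + y⁴ + y⁵) has coefficients 0,1,1,1,1,1 for degrees 0…5.
(y + y² + y³ + y⁴ + y⁵) has coefficients 0,1,1,1,1,1,0,0,0,0,0,0 for degrees 0…11.
Finally multiplying by (1 + y⁴ + y⁸ + y¹² + y¹⁶), the product of all factors after the first has coefficients 0,1,1,1,1,2,1,1,1,2,1,1 for degrees 0…11.
[y¹¹] = 1·1 + 1·2 + 1·1 + 1·1 + 1·1 = 6.

6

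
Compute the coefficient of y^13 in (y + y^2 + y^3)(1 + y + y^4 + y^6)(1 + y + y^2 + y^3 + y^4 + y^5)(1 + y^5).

(y + y^2 + y^3) has coefficients 0,1,1,1 for degrees 0…3.
(1 + y + y^4 + y^6) has coefficients 1,1,0,0,1,0,1,0,0,0,0,0,0,0 for degrees 0…13.
Multiplying by (1 + y + y^2 + y^3 + y^4 + y^5) gives running coefficients 1,2,2,2,3,3,3,2,2,2,1,1,0,0 for degrees 0…13.
Finally multiplying by (1 + y^5), the product of all factors after the first has coefficients 1,2,2,2,3,4,5,4,4,5,4,4,2,2 for degrees 0…13.
[y^13] = 1·2 + 1·4 + 1·4 = 10.

10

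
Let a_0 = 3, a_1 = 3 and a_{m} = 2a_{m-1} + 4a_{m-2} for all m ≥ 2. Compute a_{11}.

The ordinary generating function has denominator 1 - 2y - 4y^2.
Iterating the recurrence: a_0,…,a_{11} = 3, 3, 18, 48, 168, 528, 1728, 5568, 18048, 58368, 188928, 611328.

611328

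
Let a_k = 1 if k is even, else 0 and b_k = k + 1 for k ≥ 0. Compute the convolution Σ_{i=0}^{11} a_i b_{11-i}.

Write out a_i and b_{11-i} for i = 0,…,11 and sum the products.
Σ = 1·12 + 0·11 + 1·10 + 0·9 + 1·8 + 0·7 + 1·6 + 0·5 + 1·4 + 0·3 + 1·2 + 0·1 = 42.

42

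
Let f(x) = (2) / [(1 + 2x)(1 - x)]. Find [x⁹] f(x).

-682

Partial fractions give a closed form: a_n = (4/3)·(-2)^n + (2/3)·1^n.
At n = 9: a_9 = -682.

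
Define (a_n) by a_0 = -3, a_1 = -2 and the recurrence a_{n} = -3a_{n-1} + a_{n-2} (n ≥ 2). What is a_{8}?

The ordinary generating function has denominator 1 + 3q - q^2.
Iterating the recurrence: a_0,…,a_{8} = -3, -2, 3, -11, 36, -119, 393, -1298, 4287.

4287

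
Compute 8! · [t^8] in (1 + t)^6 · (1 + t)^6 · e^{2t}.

The EGF product rule gives c_8 = Σ_{k_1+k_2+k_3=8} C(8; k_1,k_2,k_3) · ∏ g_i(k_i), where (1+t)^6 gives the falling factorial (6)_k; (1+t)^6 gives the falling factorial (6)_k; e^{2t} gives (2)^k.
g_1(k) for k = 0…8: 1, 6, 30, 120, 360, 720, 720, 0, 0.
g_2(k) for k = 0…8: 1, 6, 30, 120, 360, 720, 720, 0, 0.
g_3(k) for k = 0…8: 1, 2, 4, 8, 16, 32, 64, 128, 256.
First combine the last two factors: h(k) = Σ_j C(k,j)·g_2(j)·g_3(k−j) for k = 0…8: 1, 8, 58, 380, 2248, 12032, 58576, 261536, 1081600.
c_8 = Σ_k C(8,k)·g_1(k)·h(8−k) = 1·1·1081600 + 8·6·261536 + 28·30·58576 + 56·120·12032 + 70·360·2248 + 56·720·380 + 28·720·58 = 1081600 + 12553728 + 49203840 + 80855040 + 56649600 + 15321600 + 1169280 = 216834688.

216834688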